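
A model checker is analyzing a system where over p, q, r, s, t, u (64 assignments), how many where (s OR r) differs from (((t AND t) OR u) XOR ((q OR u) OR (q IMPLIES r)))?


F1 = (s OR r)
F2 = (((t AND t) OR u) XOR ((q OR u) OR (q IMPLIES r)))
Evaluate both on each of 64 rows (bits = p,q,r,s,t,u):
  row 0 [000000]: F1=0 F2=1 (differ) -> 1
  row 1 [000001]: F1=0 F2=0 -> 0
  row 2 [000010]: F1=0 F2=0 -> 0
  row 3 [000011]: F1=0 F2=0 -> 0
  row 4 [000100]: F1=1 F2=1 -> 0
  (every remaining row is evaluated the same way; all 64 results are listed next)
Full result column, 8 rows per line (p,q,r fixed per line; s,t,u runs 000..111 left to right):
  rows 0-7 [p,q,r=000]: 10000111  (ones: 4)
  rows 8-15 [p,q,r=001]: 01110111  (ones: 6)
  rows 16-23 [p,q,r=010]: 10000111  (ones: 4)
  rows 24-31 [p,q,r=011]: 01110111  (ones: 6)
  rows 32-39 [p,q,r=100]: 10000111  (ones: 4)
  rows 40-47 [p,q,r=101]: 01110111  (ones: 6)
  rows 48-55 [p,q,r=110]: 10000111  (ones: 4)
  rows 56-63 [p,q,r=111]: 01110111  (ones: 6)
Disagreements = 4+6+4+6+4+6+4+6 = 40

40


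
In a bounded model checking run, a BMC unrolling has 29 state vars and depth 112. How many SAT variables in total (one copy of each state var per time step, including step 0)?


BMC unrolls to depth k, creating one copy of each state var for steps 0..k.
Step count = 112 + 1 = 113 (steps 0 through 112)
Vars per step = 29
Total = 29 * 113 = 3277

3277


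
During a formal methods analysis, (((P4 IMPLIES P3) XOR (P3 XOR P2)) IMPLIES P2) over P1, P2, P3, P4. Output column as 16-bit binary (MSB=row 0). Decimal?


Formula: (((P4 IMPLIES P3) XOR (P3 XOR P2)) IMPLIES P2) over P1, P2, P3, P4 (16 rows)
Evaluate each row (bits = P1,P2,P3,P4, MSB first):
  row 0 [0000]: (((0 IMPLIES 0) XOR (0 XOR 0)) IMPLIES 0) -> 0
  row 1 [0001]: (((1 IMPLIES 0) XOR (0 XOR 0)) IMPLIES 0) -> 1
  row 2 [0010]: (((0 IMPLIES 1) XOR (1 XOR 0)) IMPLIES 0) -> 1
  row 3 [0011]: (((1 IMPLIES 1) XOR (1 XOR 0)) IMPLIES 0) -> 1
  row 4 [0100]: (((0 IMPLIES 0) XOR (0 XOR 1)) IMPLIES 1) -> 1
  row 5 [0101]: (((1 IMPLIES 0) XOR (0 XOR 1)) IMPLIES 1) -> 1
  row 6 [0110]: (((0 IMPLIES 1) XOR (1 XOR 1)) IMPLIES 1) -> 1
  row 7 [0111]: (((1 IMPLIES 1) XOR (1 XOR 1)) IMPLIES 1) -> 1
  row 8 [1000]: (((0 IMPLIES 0) XOR (0 XOR 0)) IMPLIES 0) -> 0
  row 9 [1001]: (((1 IMPLIES 0) XOR (0 XOR 0)) IMPLIES 0) -> 1
  row 10 [1010]: (((0 IMPLIES 1) XOR (1 XOR 0)) IMPLIES 0) -> 1
  row 11 [1011]: (((1 IMPLIES 1) XOR (1 XOR 0)) IMPLIES 0) -> 1
  row 12 [1100]: (((0 IMPLIES 0) XOR (0 XOR 1)) IMPLIES 1) -> 1
  row 13 [1101]: (((1 IMPLIES 0) XOR (0 XOR 1)) IMPLIES 1) -> 1
  row 14 [1110]: (((0 IMPLIES 1) XOR (1 XOR 1)) IMPLIES 1) -> 1
  row 15 [1111]: (((1 IMPLIES 1) XOR (1 XOR 1)) IMPLIES 1) -> 1
Full result column, 4 rows per line (P1,P2 fixed per line; P3,P4 runs 00..11 left to right):
  rows 0-3 [P1,P2=00]: 0111  = hex 7
  rows 4-7 [P1,P2=01]: 1111  = hex F
  rows 8-11 [P1,P2=10]: 0111  = hex 7
  rows 12-15 [P1,P2=11]: 1111  = hex F
Output column (row 0 .. row 15) = 0111111101111111
Output column grouped in 4s = 0111 1111 0111 1111 = 0x7F7F
Convert to decimal digit by digit (value = value*16 + digit):
  7 -> 7
  7*16 + 15 (F) = 127
  127*16 + 7 = 2039
  2039*16 + 15 (F) = 32639
Decimal = 32639

32639


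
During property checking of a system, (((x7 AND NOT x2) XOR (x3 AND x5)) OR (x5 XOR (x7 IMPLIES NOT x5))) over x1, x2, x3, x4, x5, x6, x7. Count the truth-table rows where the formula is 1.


Formula: (((x7 AND NOT x2) XOR (x3 AND x5)) OR (x5 XOR (x7 IMPLIES NOT x5))) over 7 vars (128 rows)
Evaluate each row (x1, x2, x3, x4, x5, x6, x7 as bits, MSB first):
  row 0 [0000000]: (((0 AND NOT 0) XOR (0 AND 0)) OR (0 XOR (0 IMPLIES NOT 0))) -> 1
  row 1 [0000001]: (((1 AND NOT 0) XOR (0 AND 0)) OR (0 XOR (1 IMPLIES NOT 0))) -> 1
  row 2 [0000010]: (((0 AND NOT 0) XOR (0 AND 0)) OR (0 XOR (0 IMPLIES NOT 0))) -> 1
  row 3 [0000011]: (((1 AND NOT 0) XOR (0 AND 0)) OR (0 XOR (1 IMPLIES NOT 0))) -> 1
  row 4 [0000100]: (((0 AND NOT 0) XOR (0 AND 1)) OR (1 XOR (0 IMPLIES NOT 1))) -> 0
  (every remaining row is evaluated the same way; all 128 results are listed next)
Full result column, 8 rows per line (x1,x2,x3,x4 fixed per line; x5,x6,x7 runs 000..111 left to right):
  rows 0-7 [x1,x2,x3,x4=0000]: 11110101  (ones: 6)
  rows 8-15 [x1,x2,x3,x4=0001]: 11110101  (ones: 6)
  rows 16-23 [x1,x2,x3,x4=0010]: 11111111  (ones: 8)
  rows 24-31 [x1,x2,x3,x4=0011]: 11111111  (ones: 8)
  rows 32-39 [x1,x2,x3,x4=0100]: 11110101  (ones: 6)
  rows 40-47 [x1,x2,x3,x4=0101]: 11110101  (ones: 6)
  rows 48-55 [x1,x2,x3,x4=0110]: 11111111  (ones: 8)
  rows 56-63 [x1,x2,x3,x4=0111]: 11111111  (ones: 8)
  rows 64-71 [x1,x2,x3,x4=1000]: 11110101  (ones: 6)
  rows 72-79 [x1,x2,x3,x4=1001]: 11110101  (ones: 6)
  rows 80-87 [x1,x2,x3,x4=1010]: 11111111  (ones: 8)
  rows 88-95 [x1,x2,x3,x4=1011]: 11111111  (ones: 8)
  rows 96-103 [x1,x2,x3,x4=1100]: 11110101  (ones: 6)
  rows 104-111 [x1,x2,x3,x4=1101]: 11110101  (ones: 6)
  rows 112-119 [x1,x2,x3,x4=1110]: 11111111  (ones: 8)
  rows 120-127 [x1,x2,x3,x4=1111]: 11111111  (ones: 8)
Count of 1-rows = 6+6+8+8+6+6+8+8+6+6+8+8+6+6+8+8 = 112

112


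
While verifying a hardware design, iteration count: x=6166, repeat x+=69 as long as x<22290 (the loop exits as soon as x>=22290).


Step 1: x goes from 6166 toward 22290 by 69; the body runs while x<22290, so iterations = ceil((bound-start)/step)
Step 2: Distance=16124
Step 3: ceil(16124/69)=234

234


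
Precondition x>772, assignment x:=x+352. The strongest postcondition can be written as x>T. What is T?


Formula: sp(P, x:=E) = exists old_x. (x = E[old_x/x]) AND P[old_x/x] (old_x is the value of x before the assignment; eliminate old_x by solving x = E[old_x/x] for old_x)
Step 1: Precondition P: x>772, i.e. old_x > 772
Step 2: Assignment gives x = old_x + 352, so old_x = x - 352
Step 3: Substitute into P: x - 352 > 772
Step 4: Simplify: x > 772+352 = 1124

1124


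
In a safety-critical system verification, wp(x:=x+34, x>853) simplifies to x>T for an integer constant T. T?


Formula: wp(x:=E, P) = P[E/x] (substitute E for x in postcondition)
Step 1: Postcondition: x>853
Step 2: Substitute x+34 for x: x+34>853
Step 3: Solve for x: x > 853-34 = 819

819


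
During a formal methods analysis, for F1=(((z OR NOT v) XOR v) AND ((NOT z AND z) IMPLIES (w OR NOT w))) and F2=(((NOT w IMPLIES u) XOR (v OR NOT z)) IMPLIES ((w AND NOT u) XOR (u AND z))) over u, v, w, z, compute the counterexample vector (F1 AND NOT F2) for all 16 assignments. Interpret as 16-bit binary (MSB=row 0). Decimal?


F1 = (((z OR NOT v) XOR v) AND ((NOT z AND z) IMPLIES (w OR NOT w)))
F2 = (((NOT w IMPLIES u) XOR (v OR NOT z)) IMPLIES ((w AND NOT u) XOR (u AND z)))
Counterexample to F1=>F2 is where F1=1 and F2=0.
Evaluate each row (bits = u,v,w,z, MSB first):
  row 0 [0000]: F1=1 F2=0 -> F1&~F2 -> 1
  row 1 [0001]: F1=1 F2=1 -> F1&~F2 -> 0
  row 2 [0010]: F1=1 F2=1 -> F1&~F2 -> 0
  row 3 [0011]: F1=1 F2=1 -> F1&~F2 -> 0
  row 4 [0100]: F1=1 F2=0 -> F1&~F2 -> 1
  row 5 [0101]: F1=0 F2=0 -> F1&~F2 -> 0
  row 6 [0110]: F1=1 F2=1 -> F1&~F2 -> 0
  row 7 [0111]: F1=0 F2=1 -> F1&~F2 -> 0
  row 8 [1000]: F1=1 F2=1 -> F1&~F2 -> 0
  row 9 [1001]: F1=1 F2=1 -> F1&~F2 -> 0
  row 10 [1010]: F1=1 F2=1 -> F1&~F2 -> 0
  row 11 [1011]: F1=1 F2=1 -> F1&~F2 -> 0
  row 12 [1100]: F1=1 F2=1 -> F1&~F2 -> 0
  row 13 [1101]: F1=0 F2=1 -> F1&~F2 -> 0
  row 14 [1110]: F1=1 F2=1 -> F1&~F2 -> 0
  row 15 [1111]: F1=0 F2=1 -> F1&~F2 -> 0
Full result column, 4 rows per line (u,v fixed per line; w,z runs 00..11 left to right):
  rows 0-3 [u,v=00]: 1000  = hex 8
  rows 4-7 [u,v=01]: 1000  = hex 8
  rows 8-11 [u,v=10]: 0000  = hex 0
  rows 12-15 [u,v=11]: 0000  = hex 0
Counterexample vector (row 0 .. row 15) = 1000100000000000
Output column grouped in 4s = 1000 1000 0000 0000 = 0x8800
Convert to decimal digit by digit (value = value*16 + digit):
  8 -> 8
  8*16 + 8 = 136
  136*16 + 0 = 2176
  2176*16 + 0 = 34816
Decimal = 34816

34816


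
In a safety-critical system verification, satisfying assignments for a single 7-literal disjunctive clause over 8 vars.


Step 1: Total=2^8=256
Step 2: Unsat when all 7 false: 2^1=2
Step 3: Sat=256-2=254

254


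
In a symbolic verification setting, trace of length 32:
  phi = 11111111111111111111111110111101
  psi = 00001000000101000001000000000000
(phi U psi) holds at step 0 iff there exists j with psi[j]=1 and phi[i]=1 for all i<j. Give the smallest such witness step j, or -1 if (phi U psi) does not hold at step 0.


(phi U psi) at 0: need smallest j with psi[j]=1 and phi[i]=1 for all i in [0,j).
Scan from step 0:
  step 0: phi=1, psi=0 -> continue
  step 1: phi=1, psi=0 -> continue
  step 2: phi=1, psi=0 -> continue
  step 3: phi=1, psi=0 -> continue
  step 4: psi=1 and phi held for [0,4) -> witness found
Witness step = 4

4


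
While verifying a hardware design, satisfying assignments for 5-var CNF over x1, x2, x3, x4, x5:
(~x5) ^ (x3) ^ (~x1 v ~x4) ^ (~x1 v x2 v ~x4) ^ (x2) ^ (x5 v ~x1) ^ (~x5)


CNF with 7 clauses over 5 vars (32 assignments).
An assignment satisfies CNF iff every clause has >=1 true literal.
Check each row (bits = x1,x2,x3,x4,x5; clause T/F shown):
  row 0 [00000]: clauses=TFTTFTT -> 0
  row 1 [00001]: clauses=FFTTFTF -> 0
  row 2 [00010]: clauses=TFTTFTT -> 0
  row 3 [00011]: clauses=FFTTFTF -> 0
  row 4 [00100]: clauses=TTTTFTT -> 0
  row 5 [00101]: clauses=FTTTFTF -> 0
  row 6 [00110]: clauses=TTTTFTT -> 0
  row 7 [00111]: clauses=FTTTFTF -> 0
  row 8 [01000]: clauses=TFTTTTT -> 0
  row 9 [01001]: clauses=FFTTTTF -> 0
  row 10 [01010]: clauses=TFTTTTT -> 0
  row 11 [01011]: clauses=FFTTTTF -> 0
  row 12 [01100]: clauses=TTTTTTT -> 1
  row 13 [01101]: clauses=FTTTTTF -> 0
  row 14 [01110]: clauses=TTTTTTT -> 1
  row 15 [01111]: clauses=FTTTTTF -> 0
  row 16 [10000]: clauses=TFTTFFT -> 0
  row 17 [10001]: clauses=FFTTFTF -> 0
  row 18 [10010]: clauses=TFFFFFT -> 0
  row 19 [10011]: clauses=FFFFFTF -> 0
  row 20 [10100]: clauses=TTTTFFT -> 0
  row 21 [10101]: clauses=FTTTFTF -> 0
  row 22 [10110]: clauses=TTFFFFT -> 0
  row 23 [10111]: clauses=FTFFFTF -> 0
  row 24 [11000]: clauses=TFTTTFT -> 0
  row 25 [11001]: clauses=FFTTTTF -> 0
  row 26 [11010]: clauses=TFFTTFT -> 0
  row 27 [11011]: clauses=FFFTTTF -> 0
  row 28 [11100]: clauses=TTTTTFT -> 0
  row 29 [11101]: clauses=FTTTTTF -> 0
  row 30 [11110]: clauses=TTFTTFT -> 0
  row 31 [11111]: clauses=FTFTTTF -> 0
Full result column, 8 rows per line (x1,x2 fixed per line; x3,x4,x5 runs 000..111 left to right):
  rows 0-7 [x1,x2=00]: 00000000  (ones: 0)
  rows 8-15 [x1,x2=01]: 00001010  (ones: 2)
  rows 16-23 [x1,x2=10]: 00000000  (ones: 0)
  rows 24-31 [x1,x2=11]: 00000000  (ones: 0)
Satisfying assignments = 0+2+0+0 = 2

2


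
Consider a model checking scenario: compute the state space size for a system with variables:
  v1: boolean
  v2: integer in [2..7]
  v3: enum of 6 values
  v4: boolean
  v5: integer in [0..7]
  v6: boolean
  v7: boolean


State space = product of domain sizes of all variables.
Domain sizes:
  v1 (boolean): 2
  v2 (integer in [2..7]): 6
  v3 (enum of 6 values): 6
  v4 (boolean): 2
  v5 (integer in [0..7]): 8
  v6 (boolean): 2
  v7 (boolean): 2
Product = 2 * 6 * 6 * 2 * 8 * 2 * 2 = 4608

4608


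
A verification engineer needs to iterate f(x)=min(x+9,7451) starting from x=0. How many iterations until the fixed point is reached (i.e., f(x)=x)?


Step 1: x=0, cap=7451, increment=9
Step 2: x grows by 9 each step until capped at 7451; fixed point is x=7451
Step 3: iterations = ceil(7451/9) = 828

828


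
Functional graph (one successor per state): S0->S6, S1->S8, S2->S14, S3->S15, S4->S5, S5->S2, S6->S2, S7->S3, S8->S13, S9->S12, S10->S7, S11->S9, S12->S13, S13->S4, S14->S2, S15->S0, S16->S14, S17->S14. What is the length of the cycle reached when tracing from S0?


Trace from S0 until a state repeats:
  S0 -> S6 -> S2 -> S14 -> S2
S2 first seen at step 2, revisited at step 4.
Cycle length = 4 - 2 = 2

2


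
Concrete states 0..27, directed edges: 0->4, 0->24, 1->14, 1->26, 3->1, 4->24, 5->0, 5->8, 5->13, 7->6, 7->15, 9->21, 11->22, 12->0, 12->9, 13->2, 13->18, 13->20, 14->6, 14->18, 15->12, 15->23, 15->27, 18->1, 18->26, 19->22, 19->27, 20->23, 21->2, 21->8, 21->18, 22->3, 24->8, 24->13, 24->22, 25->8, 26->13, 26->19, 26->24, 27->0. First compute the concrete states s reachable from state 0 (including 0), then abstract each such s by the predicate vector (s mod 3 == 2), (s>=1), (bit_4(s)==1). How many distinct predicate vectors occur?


BFS from 0:
Concrete reachable: {0, 1, 2, 3, 4, 6, 8, 13, 14, 18, 19, 20, 22, 23, 24, 26, 27}
Abstract via predicates (s mod 3 == 2), (s>=1), (bit_4(s)==1):
  (0,0,0) <- {0}
  (0,1,0) <- {1, 3, 4, 6, 13}
  (0,1,1) <- {18, 19, 22, 24, 27}
  (1,1,0) <- {2, 8, 14}
  (1,1,1) <- {20, 23, 26}
Distinct abstract states = 5

5


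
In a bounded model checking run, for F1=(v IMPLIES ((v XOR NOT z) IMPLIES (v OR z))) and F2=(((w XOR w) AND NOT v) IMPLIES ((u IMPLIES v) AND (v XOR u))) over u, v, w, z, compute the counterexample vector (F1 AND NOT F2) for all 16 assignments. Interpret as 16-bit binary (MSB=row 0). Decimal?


F1 = (v IMPLIES ((v XOR NOT z) IMPLIES (v OR z)))
F2 = (((w XOR w) AND NOT v) IMPLIES ((u IMPLIES v) AND (v XOR u)))
Counterexample to F1=>F2 is where F1=1 and F2=0.
Evaluate each row (bits = u,v,w,z, MSB first):
  row 0 [0000]: F1=1 F2=1 -> F1&~F2 -> 0
  row 1 [0001]: F1=1 F2=1 -> F1&~F2 -> 0
  row 2 [0010]: F1=1 F2=1 -> F1&~F2 -> 0
  row 3 [0011]: F1=1 F2=1 -> F1&~F2 -> 0
  row 4 [0100]: F1=1 F2=1 -> F1&~F2 -> 0
  row 5 [0101]: F1=1 F2=1 -> F1&~F2 -> 0
  row 6 [0110]: F1=1 F2=1 -> F1&~F2 -> 0
  row 7 [0111]: F1=1 F2=1 -> F1&~F2 -> 0
  row 8 [1000]: F1=1 F2=1 -> F1&~F2 -> 0
  row 9 [1001]: F1=1 F2=1 -> F1&~F2 -> 0
  row 10 [1010]: F1=1 F2=1 -> F1&~F2 -> 0
  row 11 [1011]: F1=1 F2=1 -> F1&~F2 -> 0
  row 12 [1100]: F1=1 F2=1 -> F1&~F2 -> 0
  row 13 [1101]: F1=1 F2=1 -> F1&~F2 -> 0
  row 14 [1110]: F1=1 F2=1 -> F1&~F2 -> 0
  row 15 [1111]: F1=1 F2=1 -> F1&~F2 -> 0
Full result column, 4 rows per line (u,v fixed per line; w,z runs 00..11 left to right):
  rows 0-3 [u,v=00]: 0000  = hex 0
  rows 4-7 [u,v=01]: 0000  = hex 0
  rows 8-11 [u,v=10]: 0000  = hex 0
  rows 12-15 [u,v=11]: 0000  = hex 0
Counterexample vector (row 0 .. row 15) = 0000000000000000
Output column grouped in 4s = 0000 0000 0000 0000 = 0x0000
Convert to decimal digit by digit (value = value*16 + digit):
  0 -> 0
  0*16 + 0 = 0
  0*16 + 0 = 0
  0*16 + 0 = 0
Decimal = 0

0


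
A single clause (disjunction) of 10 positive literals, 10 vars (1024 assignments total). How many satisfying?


Step 1: Total=2^10=1024
Step 2: Unsat when all 10 false: 2^0=1
Step 3: Sat=1024-1=1023

1023


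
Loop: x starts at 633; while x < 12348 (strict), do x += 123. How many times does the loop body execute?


Step 1: x goes from 633 toward 12348 by 123; the body runs while x<12348, so iterations = ceil((bound-start)/step)
Step 2: Distance=11715
Step 3: ceil(11715/123)=96

96


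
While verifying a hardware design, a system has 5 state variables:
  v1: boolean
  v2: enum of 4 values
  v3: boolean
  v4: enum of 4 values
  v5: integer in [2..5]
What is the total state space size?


State space = product of domain sizes of all variables.
Domain sizes:
  v1 (boolean): 2
  v2 (enum of 4 values): 4
  v3 (boolean): 2
  v4 (enum of 4 values): 4
  v5 (integer in [2..5]): 4
Product = 2 * 4 * 2 * 4 * 4 = 256

256


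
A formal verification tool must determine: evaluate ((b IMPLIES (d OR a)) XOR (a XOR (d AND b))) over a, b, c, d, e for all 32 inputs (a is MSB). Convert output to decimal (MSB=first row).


Formula: ((b IMPLIES (d OR a)) XOR (a XOR (d AND b))) over a, b, c, d, e (32 rows)
Evaluate each row (bits = a,b,c,d,e, MSB first):
  row 0 [00000]: ((0 IMPLIES (0 OR 0)) XOR (0 XOR (0 AND 0))) -> 1
  row 1 [00001]: ((0 IMPLIES (0 OR 0)) XOR (0 XOR (0 AND 0))) -> 1
  row 2 [00010]: ((0 IMPLIES (1 OR 0)) XOR (0 XOR (1 AND 0))) -> 1
  row 3 [00011]: ((0 IMPLIES (1 OR 0)) XOR (0 XOR (1 AND 0))) -> 1
  row 4 [00100]: ((0 IMPLIES (0 OR 0)) XOR (0 XOR (0 AND 0))) -> 1
  row 5 [00101]: ((0 IMPLIES (0 OR 0)) XOR (0 XOR (0 AND 0))) -> 1
  row 6 [00110]: ((0 IMPLIES (1 OR 0)) XOR (0 XOR (1 AND 0))) -> 1
  row 7 [00111]: ((0 IMPLIES (1 OR 0)) XOR (0 XOR (1 AND 0))) -> 1
  row 8 [01000]: ((1 IMPLIES (0 OR 0)) XOR (0 XOR (0 AND 1))) -> 0
  row 9 [01001]: ((1 IMPLIES (0 OR 0)) XOR (0 XOR (0 AND 1))) -> 0
  row 10 [01010]: ((1 IMPLIES (1 OR 0)) XOR (0 XOR (1 AND 1))) -> 0
  row 11 [01011]: ((1 IMPLIES (1 OR 0)) XOR (0 XOR (1 AND 1))) -> 0
  row 12 [01100]: ((1 IMPLIES (0 OR 0)) XOR (0 XOR (0 AND 1))) -> 0
  row 13 [01101]: ((1 IMPLIES (0 OR 0)) XOR (0 XOR (0 AND 1))) -> 0
  row 14 [01110]: ((1 IMPLIES (1 OR 0)) XOR (0 XOR (1 AND 1))) -> 0
  row 15 [01111]: ((1 IMPLIES (1 OR 0)) XOR (0 XOR (1 AND 1))) -> 0
  row 16 [10000]: ((0 IMPLIES (0 OR 1)) XOR (1 XOR (0 AND 0))) -> 0
  row 17 [10001]: ((0 IMPLIES (0 OR 1)) XOR (1 XOR (0 AND 0))) -> 0
  row 18 [10010]: ((0 IMPLIES (1 OR 1)) XOR (1 XOR (1 AND 0))) -> 0
  row 19 [10011]: ((0 IMPLIES (1 OR 1)) XOR (1 XOR (1 AND 0))) -> 0
  row 20 [10100]: ((0 IMPLIES (0 OR 1)) XOR (1 XOR (0 AND 0))) -> 0
  row 21 [10101]: ((0 IMPLIES (0 OR 1)) XOR (1 XOR (0 AND 0))) -> 0
  row 22 [10110]: ((0 IMPLIES (1 OR 1)) XOR (1 XOR (1 AND 0))) -> 0
  row 23 [10111]: ((0 IMPLIES (1 OR 1)) XOR (1 XOR (1 AND 0))) -> 0
  row 24 [11000]: ((1 IMPLIES (0 OR 1)) XOR (1 XOR (0 AND 1))) -> 0
  row 25 [11001]: ((1 IMPLIES (0 OR 1)) XOR (1 XOR (0 AND 1))) -> 0
  row 26 [11010]: ((1 IMPLIES (1 OR 1)) XOR (1 XOR (1 AND 1))) -> 1
  row 27 [11011]: ((1 IMPLIES (1 OR 1)) XOR (1 XOR (1 AND 1))) -> 1
  row 28 [11100]: ((1 IMPLIES (0 OR 1)) XOR (1 XOR (0 AND 1))) -> 0
  row 29 [11101]: ((1 IMPLIES (0 OR 1)) XOR (1 XOR (0 AND 1))) -> 0
  row 30 [11110]: ((1 IMPLIES (1 OR 1)) XOR (1 XOR (1 AND 1))) -> 1
  row 31 [11111]: ((1 IMPLIES (1 OR 1)) XOR (1 XOR (1 AND 1))) -> 1
Full result column, 4 rows per line (a,b,c fixed per line; d,e runs 00..11 left to right):
  rows 0-3 [a,b,c=000]: 1111  = hex F
  rows 4-7 [a,b,c=001]: 1111  = hex F
  rows 8-11 [a,b,c=010]: 0000  = hex 0
  rows 12-15 [a,b,c=011]: 0000  = hex 0
  rows 16-19 [a,b,c=100]: 0000  = hex 0
  rows 20-23 [a,b,c=101]: 0000  = hex 0
  rows 24-27 [a,b,c=110]: 0011  = hex 3
  rows 28-31 [a,b,c=111]: 0011  = hex 3
Output column (row 0 .. row 31) = 11111111000000000000000000110011
Output column grouped in 4s = 1111 1111 0000 0000 0000 0000 0011 0011 = 0xFF000033
Convert to decimal digit by digit (value = value*16 + digit):
  F -> 15
  15*16 + 15 (F) = 255
  255*16 + 0 = 4080
  4080*16 + 0 = 65280
  65280*16 + 0 = 1044480
  1044480*16 + 0 = 16711680
  16711680*16 + 3 = 267386883
  267386883*16 + 3 = 4278190131
Decimal = 4278190131

4278190131


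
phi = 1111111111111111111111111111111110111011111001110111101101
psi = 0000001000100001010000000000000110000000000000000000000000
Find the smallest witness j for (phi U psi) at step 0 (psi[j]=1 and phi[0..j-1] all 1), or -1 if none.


(phi U psi) at 0: need smallest j with psi[j]=1 and phi[i]=1 for all i in [0,j).
Scan from step 0:
  step 0: phi=1, psi=0 -> continue
  step 1: phi=1, psi=0 -> continue
  step 2: phi=1, psi=0 -> continue
  step 3: phi=1, psi=0 -> continue
  step 6: psi=1 and phi held for [0,6) -> witness found
Witness step = 6

6


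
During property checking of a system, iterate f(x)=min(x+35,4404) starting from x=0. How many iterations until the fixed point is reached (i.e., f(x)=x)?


Step 1: x=0, cap=4404, increment=35
Step 2: x grows by 35 each step until capped at 4404; fixed point is x=4404
Step 3: iterations = ceil(4404/35) = 126

126


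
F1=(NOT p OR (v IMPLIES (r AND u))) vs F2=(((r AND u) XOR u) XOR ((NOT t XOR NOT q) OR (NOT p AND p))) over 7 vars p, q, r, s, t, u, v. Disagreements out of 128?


F1 = (NOT p OR (v IMPLIES (r AND u)))
F2 = (((r AND u) XOR u) XOR ((NOT t XOR NOT q) OR (NOT p AND p)))
Evaluate both on each of 128 rows (bits = p,q,r,s,t,u,v):
  row 0 [0000000]: F1=1 F2=0 (differ) -> 1
  row 1 [0000001]: F1=1 F2=0 (differ) -> 1
  row 2 [0000010]: F1=1 F2=1 -> 0
  row 3 [0000011]: F1=1 F2=1 -> 0
  row 4 [0000100]: F1=1 F2=1 -> 0
  (every remaining row is evaluated the same way; all 128 results are listed next)
Full result column, 8 rows per line (p,q,r,s fixed per line; t,u,v runs 000..111 left to right):
  rows 0-7 [p,q,r,s=0000]: 11000011  (ones: 4)
  rows 8-15 [p,q,r,s=0001]: 11000011  (ones: 4)
  rows 16-23 [p,q,r,s=0010]: 11110000  (ones: 4)
  rows 24-31 [p,q,r,s=0011]: 11110000  (ones: 4)
  rows 32-39 [p,q,r,s=0100]: 00111100  (ones: 4)
  rows 40-47 [p,q,r,s=0101]: 00111100  (ones: 4)
  rows 48-55 [p,q,r,s=0110]: 00001111  (ones: 4)
  rows 56-63 [p,q,r,s=0111]: 00001111  (ones: 4)
  rows 64-71 [p,q,r,s=1000]: 10010110  (ones: 4)
  rows 72-79 [p,q,r,s=1001]: 10010110  (ones: 4)
  rows 80-87 [p,q,r,s=1010]: 10110100  (ones: 4)
  rows 88-95 [p,q,r,s=1011]: 10110100  (ones: 4)
  rows 96-103 [p,q,r,s=1100]: 01101001  (ones: 4)
  rows 104-111 [p,q,r,s=1101]: 01101001  (ones: 4)
  rows 112-119 [p,q,r,s=1110]: 01001011  (ones: 4)
  rows 120-127 [p,q,r,s=1111]: 01001011  (ones: 4)
Disagreements = 4+4+4+4+4+4+4+4+4+4+4+4+4+4+4+4 = 64

64


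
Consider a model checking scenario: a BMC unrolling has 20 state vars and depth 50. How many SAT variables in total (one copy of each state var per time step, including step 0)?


BMC unrolls to depth k, creating one copy of each state var for steps 0..k.
Step count = 50 + 1 = 51 (steps 0 through 50)
Vars per step = 20
Total = 20 * 51 = 1020

1020


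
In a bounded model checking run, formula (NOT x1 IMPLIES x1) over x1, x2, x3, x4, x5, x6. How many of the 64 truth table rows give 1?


Formula: (NOT x1 IMPLIES x1) over 6 vars (64 rows)
Evaluate each row (x1, x2, x3, x4, x5, x6 as bits, MSB first):
  row 0 [000000]: (NOT 0 IMPLIES 0) -> 0
  row 1 [000001]: (NOT 0 IMPLIES 0) -> 0
  row 2 [000010]: (NOT 0 IMPLIES 0) -> 0
  row 3 [000011]: (NOT 0 IMPLIES 0) -> 0
  row 4 [000100]: (NOT 0 IMPLIES 0) -> 0
  (every remaining row is evaluated the same way; all 64 results are listed next)
Full result column, 8 rows per line (x1,x2,x3 fixed per line; x4,x5,x6 runs 000..111 left to right):
  rows 0-7 [x1,x2,x3=000]: 00000000  (ones: 0)
  rows 8-15 [x1,x2,x3=001]: 00000000  (ones: 0)
  rows 16-23 [x1,x2,x3=010]: 00000000  (ones: 0)
  rows 24-31 [x1,x2,x3=011]: 00000000  (ones: 0)
  rows 32-39 [x1,x2,x3=100]: 11111111  (ones: 8)
  rows 40-47 [x1,x2,x3=101]: 11111111  (ones: 8)
  rows 48-55 [x1,x2,x3=110]: 11111111  (ones: 8)
  rows 56-63 [x1,x2,x3=111]: 11111111  (ones: 8)
Count of 1-rows = 0+0+0+0+8+8+8+8 = 32

32


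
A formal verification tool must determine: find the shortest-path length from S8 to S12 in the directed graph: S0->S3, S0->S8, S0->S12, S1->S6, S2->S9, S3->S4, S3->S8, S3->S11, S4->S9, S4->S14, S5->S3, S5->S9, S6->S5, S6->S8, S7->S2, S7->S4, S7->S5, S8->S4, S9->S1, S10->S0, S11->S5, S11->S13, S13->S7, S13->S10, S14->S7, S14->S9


BFS layer-by-layer from S8:
  dist 0: {S8}
  dist 1: {S4}
  dist 2: {S9, S14}
  dist 3: {S1, S7}
  dist 4: {S2, S5, S6}
  dist 5: {S3}
  dist 6: {S11}
  dist 7: {S13}
  dist 8: {S10}
  dist 9: {S0}
  dist 10: {S12}
  -> S12 reached at distance 10
Shortest path length = 10

10


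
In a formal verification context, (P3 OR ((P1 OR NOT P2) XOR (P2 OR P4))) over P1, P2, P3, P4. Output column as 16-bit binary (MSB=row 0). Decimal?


Formula: (P3 OR ((P1 OR NOT P2) XOR (P2 OR P4))) over P1, P2, P3, P4 (16 rows)
Evaluate each row (bits = P1,P2,P3,P4, MSB first):
  row 0 [0000]: (0 OR ((0 OR NOT 0) XOR (0 OR 0))) -> 1
  row 1 [0001]: (0 OR ((0 OR NOT 0) XOR (0 OR 1))) -> 0
  row 2 [0010]: (1 OR ((0 OR NOT 0) XOR (0 OR 0))) -> 1
  row 3 [0011]: (1 OR ((0 OR NOT 0) XOR (0 OR 1))) -> 1
  row 4 [0100]: (0 OR ((0 OR NOT 1) XOR (1 OR 0))) -> 1
  row 5 [0101]: (0 OR ((0 OR NOT 1) XOR (1 OR 1))) -> 1
  row 6 [0110]: (1 OR ((0 OR NOT 1) XOR (1 OR 0))) -> 1
  row 7 [0111]: (1 OR ((0 OR NOT 1) XOR (1 OR 1))) -> 1
  row 8 [1000]: (0 OR ((1 OR NOT 0) XOR (0 OR 0))) -> 1
  row 9 [1001]: (0 OR ((1 OR NOT 0) XOR (0 OR 1))) -> 0
  row 10 [1010]: (1 OR ((1 OR NOT 0) XOR (0 OR 0))) -> 1
  row 11 [1011]: (1 OR ((1 OR NOT 0) XOR (0 OR 1))) -> 1
  row 12 [1100]: (0 OR ((1 OR NOT 1) XOR (1 OR 0))) -> 0
  row 13 [1101]: (0 OR ((1 OR NOT 1) XOR (1 OR 1))) -> 0
  row 14 [1110]: (1 OR ((1 OR NOT 1) XOR (1 OR 0))) -> 1
  row 15 [1111]: (1 OR ((1 OR NOT 1) XOR (1 OR 1))) -> 1
Full result column, 4 rows per line (P1,P2 fixed per line; P3,P4 runs 00..11 left to right):
  rows 0-3 [P1,P2=00]: 1011  = hex B
  rows 4-7 [P1,P2=01]: 1111  = hex F
  rows 8-11 [P1,P2=10]: 1011  = hex B
  rows 12-15 [P1,P2=11]: 0011  = hex 3
Output column (row 0 .. row 15) = 1011111110110011
Output column grouped in 4s = 1011 1111 1011 0011 = 0xBFB3
Convert to decimal digit by digit (value = value*16 + digit):
  B -> 11
  11*16 + 15 (F) = 191
  191*16 + 11 (B) = 3067
  3067*16 + 3 = 49075
Decimal = 49075

49075


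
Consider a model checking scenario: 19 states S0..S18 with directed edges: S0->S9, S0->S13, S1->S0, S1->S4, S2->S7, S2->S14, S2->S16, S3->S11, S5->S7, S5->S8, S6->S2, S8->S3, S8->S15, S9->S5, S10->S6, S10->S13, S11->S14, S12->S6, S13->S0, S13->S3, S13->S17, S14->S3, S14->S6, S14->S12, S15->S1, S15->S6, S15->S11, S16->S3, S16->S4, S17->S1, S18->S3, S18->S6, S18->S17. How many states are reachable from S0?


BFS from S0:
  layer 0: {S0}
  layer 1: {S9, S13}
  layer 2: {S3, S5, S17}
  layer 3: {S1, S7, S8, S11}
  layer 4: {S4, S14, S15}
  layer 5: {S6, S12}
  layer 6: {S2}
  layer 7: {S16}
Reachable set: {S0, S1, S2, S3, S4, S5, S6, S7, S8, S9, S11, S12, S13, S14, S15, S16, S17}
Count = 17

17


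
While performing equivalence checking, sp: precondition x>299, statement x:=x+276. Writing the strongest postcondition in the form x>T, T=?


Formula: sp(P, x:=E) = exists old_x. (x = E[old_x/x]) AND P[old_x/x] (old_x is the value of x before the assignment; eliminate old_x by solving x = E[old_x/x] for old_x)
Step 1: Precondition P: x>299, i.e. old_x > 299
Step 2: Assignment gives x = old_x + 276, so old_x = x - 276
Step 3: Substitute into P: x - 276 > 299
Step 4: Simplify: x > 299+276 = 575

575


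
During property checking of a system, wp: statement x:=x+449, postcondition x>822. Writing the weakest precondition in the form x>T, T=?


Formula: wp(x:=E, P) = P[E/x] (substitute E for x in postcondition)
Step 1: Postcondition: x>822
Step 2: Substitute x+449 for x: x+449>822
Step 3: Solve for x: x > 822-449 = 373

373


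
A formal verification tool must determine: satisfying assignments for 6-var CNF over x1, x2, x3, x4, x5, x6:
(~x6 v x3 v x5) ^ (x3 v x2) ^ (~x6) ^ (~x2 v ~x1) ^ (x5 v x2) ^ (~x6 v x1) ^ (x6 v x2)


CNF with 7 clauses over 6 vars (64 assignments).
An assignment satisfies CNF iff every clause has >=1 true literal.
Check each row (bits = x1,x2,x3,x4,x5,x6; clause T/F shown):
  row 0 [000000]: clauses=TFTTFTF -> 0
  row 1 [000001]: clauses=FFFTFFT -> 0
  row 2 [000010]: clauses=TFTTTTF -> 0
  row 3 [000011]: clauses=TFFTTFT -> 0
  row 4 [000100]: clauses=TFTTFTF -> 0
  (every remaining row is evaluated the same way; all 64 results are listed next)
Full result column, 8 rows per line (x1,x2,x3 fixed per line; x4,x5,x6 runs 000..111 left to right):
  rows 0-7 [x1,x2,x3=000]: 00000000  (ones: 0)
  rows 8-15 [x1,x2,x3=001]: 00000000  (ones: 0)
  rows 16-23 [x1,x2,x3=010]: 10101010  (ones: 4)
  rows 24-31 [x1,x2,x3=011]: 10101010  (ones: 4)
  rows 32-39 [x1,x2,x3=100]: 00000000  (ones: 0)
  rows 40-47 [x1,x2,x3=101]: 00000000  (ones: 0)
  rows 48-55 [x1,x2,x3=110]: 00000000  (ones: 0)
  rows 56-63 [x1,x2,x3=111]: 00000000  (ones: 0)
Satisfying assignments = 0+0+4+4+0+0+0+0 = 8

8


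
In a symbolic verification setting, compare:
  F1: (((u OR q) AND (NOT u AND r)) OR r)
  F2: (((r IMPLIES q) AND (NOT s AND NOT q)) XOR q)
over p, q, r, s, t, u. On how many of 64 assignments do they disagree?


F1 = (((u OR q) AND (NOT u AND r)) OR r)
F2 = (((r IMPLIES q) AND (NOT s AND NOT q)) XOR q)
Evaluate both on each of 64 rows (bits = p,q,r,s,t,u):
  row 0 [000000]: F1=0 F2=1 (differ) -> 1
  row 1 [000001]: F1=0 F2=1 (differ) -> 1
  row 2 [000010]: F1=0 F2=1 (differ) -> 1
  row 3 [000011]: F1=0 F2=1 (differ) -> 1
  row 4 [000100]: F1=0 F2=0 -> 0
  (every remaining row is evaluated the same way; all 64 results are listed next)
Full result column, 8 rows per line (p,q,r fixed per line; s,t,u runs 000..111 left to right):
  rows 0-7 [p,q,r=000]: 11110000  (ones: 4)
  rows 8-15 [p,q,r=001]: 11111111  (ones: 8)
  rows 16-23 [p,q,r=010]: 11111111  (ones: 8)
  rows 24-31 [p,q,r=011]: 00000000  (ones: 0)
  rows 32-39 [p,q,r=100]: 11110000  (ones: 4)
  rows 40-47 [p,q,r=101]: 11111111  (ones: 8)
  rows 48-55 [p,q,r=110]: 11111111  (ones: 8)
  rows 56-63 [p,q,r=111]: 00000000  (ones: 0)
Disagreements = 4+8+8+0+4+8+8+0 = 40

40


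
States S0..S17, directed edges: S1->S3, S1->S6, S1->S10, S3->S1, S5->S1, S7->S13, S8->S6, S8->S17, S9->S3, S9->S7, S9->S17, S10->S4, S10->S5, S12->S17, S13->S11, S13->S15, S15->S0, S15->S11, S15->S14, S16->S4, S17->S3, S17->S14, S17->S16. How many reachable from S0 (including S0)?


BFS from S0:
  layer 0: {S0}
Reachable set: {S0}
Count = 1

1


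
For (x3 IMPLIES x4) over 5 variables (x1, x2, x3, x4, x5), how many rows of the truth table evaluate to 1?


Formula: (x3 IMPLIES x4) over 5 vars (32 rows)
Evaluate each row (x1, x2, x3, x4, x5 as bits, MSB first):
  row 0 [00000]: (0 IMPLIES 0) -> 1
  row 1 [00001]: (0 IMPLIES 0) -> 1
  row 2 [00010]: (0 IMPLIES 1) -> 1
  row 3 [00011]: (0 IMPLIES 1) -> 1
  row 4 [00100]: (1 IMPLIES 0) -> 0
  row 5 [00101]: (1 IMPLIES 0) -> 0
  row 6 [00110]: (1 IMPLIES 1) -> 1
  row 7 [00111]: (1 IMPLIES 1) -> 1
  row 8 [01000]: (0 IMPLIES 0) -> 1
  row 9 [01001]: (0 IMPLIES 0) -> 1
  row 10 [01010]: (0 IMPLIES 1) -> 1
  row 11 [01011]: (0 IMPLIES 1) -> 1
  row 12 [01100]: (1 IMPLIES 0) -> 0
  row 13 [01101]: (1 IMPLIES 0) -> 0
  row 14 [01110]: (1 IMPLIES 1) -> 1
  row 15 [01111]: (1 IMPLIES 1) -> 1
  row 16 [10000]: (0 IMPLIES 0) -> 1
  row 17 [10001]: (0 IMPLIES 0) -> 1
  row 18 [10010]: (0 IMPLIES 1) -> 1
  row 19 [10011]: (0 IMPLIES 1) -> 1
  row 20 [10100]: (1 IMPLIES 0) -> 0
  row 21 [10101]: (1 IMPLIES 0) -> 0
  row 22 [10110]: (1 IMPLIES 1) -> 1
  row 23 [10111]: (1 IMPLIES 1) -> 1
  row 24 [11000]: (0 IMPLIES 0) -> 1
  row 25 [11001]: (0 IMPLIES 0) -> 1
  row 26 [11010]: (0 IMPLIES 1) -> 1
  row 27 [11011]: (0 IMPLIES 1) -> 1
  row 28 [11100]: (1 IMPLIES 0) -> 0
  row 29 [11101]: (1 IMPLIES 0) -> 0
  row 30 [11110]: (1 IMPLIES 1) -> 1
  row 31 [11111]: (1 IMPLIES 1) -> 1
Full result column, 8 rows per line (x1,x2 fixed per line; x3,x4,x5 runs 000..111 left to right):
  rows 0-7 [x1,x2=00]: 11110011  (ones: 6)
  rows 8-15 [x1,x2=01]: 11110011  (ones: 6)
  rows 16-23 [x1,x2=10]: 11110011  (ones: 6)
  rows 24-31 [x1,x2=11]: 11110011  (ones: 6)
Count of 1-rows = 6+6+6+6 = 24

24


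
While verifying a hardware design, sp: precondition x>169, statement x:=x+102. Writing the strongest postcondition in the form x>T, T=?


Formula: sp(P, x:=E) = exists old_x. (x = E[old_x/x]) AND P[old_x/x] (old_x is the value of x before the assignment; eliminate old_x by solving x = E[old_x/x] for old_x)
Step 1: Precondition P: x>169, i.e. old_x > 169
Step 2: Assignment gives x = old_x + 102, so old_x = x - 102
Step 3: Substitute into P: x - 102 > 169
Step 4: Simplify: x > 169+102 = 271

271


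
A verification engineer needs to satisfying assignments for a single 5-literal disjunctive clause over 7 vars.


Step 1: Total=2^7=128
Step 2: Unsat when all 5 false: 2^2=4
Step 3: Sat=128-4=124

124


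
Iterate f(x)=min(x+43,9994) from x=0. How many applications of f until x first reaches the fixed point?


Step 1: x=0, cap=9994, increment=43
Step 2: x grows by 43 each step until capped at 9994; fixed point is x=9994
Step 3: iterations = ceil(9994/43) = 233

233


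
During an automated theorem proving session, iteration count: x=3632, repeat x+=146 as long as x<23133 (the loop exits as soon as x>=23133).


Step 1: x goes from 3632 toward 23133 by 146; the body runs while x<23133, so iterations = ceil((bound-start)/step)
Step 2: Distance=19501
Step 3: ceil(19501/146)=134

134


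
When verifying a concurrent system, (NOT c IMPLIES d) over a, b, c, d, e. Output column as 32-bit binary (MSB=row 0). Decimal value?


Formula: (NOT c IMPLIES d) over a, b, c, d, e (32 rows)
Evaluate each row (bits = a,b,c,d,e, MSB first):
  row 0 [00000]: (NOT 0 IMPLIES 0) -> 0
  row 1 [00001]: (NOT 0 IMPLIES 0) -> 0
  row 2 [00010]: (NOT 0 IMPLIES 1) -> 1
  row 3 [00011]: (NOT 0 IMPLIES 1) -> 1
  row 4 [00100]: (NOT 1 IMPLIES 0) -> 1
  row 5 [00101]: (NOT 1 IMPLIES 0) -> 1
  row 6 [00110]: (NOT 1 IMPLIES 1) -> 1
  row 7 [00111]: (NOT 1 IMPLIES 1) -> 1
  row 8 [01000]: (NOT 0 IMPLIES 0) -> 0
  row 9 [01001]: (NOT 0 IMPLIES 0) -> 0
  row 10 [01010]: (NOT 0 IMPLIES 1) -> 1
  row 11 [01011]: (NOT 0 IMPLIES 1) -> 1
  row 12 [01100]: (NOT 1 IMPLIES 0) -> 1
  row 13 [01101]: (NOT 1 IMPLIES 0) -> 1
  row 14 [01110]: (NOT 1 IMPLIES 1) -> 1
  row 15 [01111]: (NOT 1 IMPLIES 1) -> 1
  row 16 [10000]: (NOT 0 IMPLIES 0) -> 0
  row 17 [10001]: (NOT 0 IMPLIES 0) -> 0
  row 18 [10010]: (NOT 0 IMPLIES 1) -> 1
  row 19 [10011]: (NOT 0 IMPLIES 1) -> 1
  row 20 [10100]: (NOT 1 IMPLIES 0) -> 1
  row 21 [10101]: (NOT 1 IMPLIES 0) -> 1
  row 22 [10110]: (NOT 1 IMPLIES 1) -> 1
  row 23 [10111]: (NOT 1 IMPLIES 1) -> 1
  row 24 [11000]: (NOT 0 IMPLIES 0) -> 0
  row 25 [11001]: (NOT 0 IMPLIES 0) -> 0
  row 26 [11010]: (NOT 0 IMPLIES 1) -> 1
  row 27 [11011]: (NOT 0 IMPLIES 1) -> 1
  row 28 [11100]: (NOT 1 IMPLIES 0) -> 1
  row 29 [11101]: (NOT 1 IMPLIES 0) -> 1
  row 30 [11110]: (NOT 1 IMPLIES 1) -> 1
  row 31 [11111]: (NOT 1 IMPLIES 1) -> 1
Full result column, 4 rows per line (a,b,c fixed per line; d,e runs 00..11 left to right):
  rows 0-3 [a,b,c=000]: 0011  = hex 3
  rows 4-7 [a,b,c=001]: 1111  = hex F
  rows 8-11 [a,b,c=010]: 0011  = hex 3
  rows 12-15 [a,b,c=011]: 1111  = hex F
  rows 16-19 [a,b,c=100]: 0011  = hex 3
  rows 20-23 [a,b,c=101]: 1111  = hex F
  rows 24-27 [a,b,c=110]: 0011  = hex 3
  rows 28-31 [a,b,c=111]: 1111  = hex F
Output column (row 0 .. row 31) = 00111111001111110011111100111111
Output column grouped in 4s = 0011 1111 0011 1111 0011 1111 0011 1111 = 0x3F3F3F3F
Convert to decimal digit by digit (value = value*16 + digit):
  3 -> 3
  3*16 + 15 (F) = 63
  63*16 + 3 = 1011
  1011*16 + 15 (F) = 16191
  16191*16 + 3 = 259059
  259059*16 + 15 (F) = 4144959
  4144959*16 + 3 = 66319347
  66319347*16 + 15 (F) = 1061109567
Decimal = 1061109567

1061109567


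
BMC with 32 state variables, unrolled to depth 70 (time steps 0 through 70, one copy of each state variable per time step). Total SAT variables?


BMC unrolls to depth k, creating one copy of each state var for steps 0..k.
Step count = 70 + 1 = 71 (steps 0 through 70)
Vars per step = 32
Total = 32 * 71 = 2272

2272


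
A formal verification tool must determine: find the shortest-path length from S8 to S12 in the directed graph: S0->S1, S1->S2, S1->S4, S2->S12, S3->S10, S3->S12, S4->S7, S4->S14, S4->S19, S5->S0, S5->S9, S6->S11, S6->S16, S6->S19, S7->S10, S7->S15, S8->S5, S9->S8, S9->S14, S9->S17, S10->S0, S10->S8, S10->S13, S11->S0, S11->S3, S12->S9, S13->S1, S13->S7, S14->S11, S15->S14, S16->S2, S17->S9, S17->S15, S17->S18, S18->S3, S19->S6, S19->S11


BFS layer-by-layer from S8:
  dist 0: {S8}
  dist 1: {S5}
  dist 2: {S0, S9}
  dist 3: {S1, S14, S17}
  dist 4: {S2, S4, S11, S15, S18}
  dist 5: {S3, S7, S12, S19}
  -> S12 reached at distance 5
Shortest path length = 5

5


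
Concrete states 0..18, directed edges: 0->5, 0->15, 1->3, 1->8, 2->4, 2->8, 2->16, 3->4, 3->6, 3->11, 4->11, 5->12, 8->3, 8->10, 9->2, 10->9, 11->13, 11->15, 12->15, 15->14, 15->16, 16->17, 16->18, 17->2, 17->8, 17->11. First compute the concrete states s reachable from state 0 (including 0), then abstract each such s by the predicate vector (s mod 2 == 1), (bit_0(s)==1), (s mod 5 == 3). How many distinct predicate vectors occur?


BFS from 0:
Concrete reachable: {0, 2, 3, 4, 5, 6, 8, 9, 10, 11, 12, 13, 14, 15, 16, 17, 18}
Abstract via predicates (s mod 2 == 1), (bit_0(s)==1), (s mod 5 == 3):
  (0,0,0) <- {0, 2, 4, 6, 10, 12, 14, 16}
  (0,0,1) <- {8, 18}
  (1,1,0) <- {5, 9, 11, 15, 17}
  (1,1,1) <- {3, 13}
Distinct abstract states = 4

4


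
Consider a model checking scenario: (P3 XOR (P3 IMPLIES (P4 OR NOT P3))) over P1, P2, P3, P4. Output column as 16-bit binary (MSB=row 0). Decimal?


Formula: (P3 XOR (P3 IMPLIES (P4 OR NOT P3))) over P1, P2, P3, P4 (16 rows)
Evaluate each row (bits = P1,P2,P3,P4, MSB first):
  row 0 [0000]: (0 XOR (0 IMPLIES (0 OR NOT 0))) -> 1
  row 1 [0001]: (0 XOR (0 IMPLIES (1 OR NOT 0))) -> 1
  row 2 [0010]: (1 XOR (1 IMPLIES (0 OR NOT 1))) -> 1
  row 3 [0011]: (1 XOR (1 IMPLIES (1 OR NOT 1))) -> 0
  row 4 [0100]: (0 XOR (0 IMPLIES (0 OR NOT 0))) -> 1
  row 5 [0101]: (0 XOR (0 IMPLIES (1 OR NOT 0))) -> 1
  row 6 [0110]: (1 XOR (1 IMPLIES (0 OR NOT 1))) -> 1
  row 7 [0111]: (1 XOR (1 IMPLIES (1 OR NOT 1))) -> 0
  row 8 [1000]: (0 XOR (0 IMPLIES (0 OR NOT 0))) -> 1
  row 9 [1001]: (0 XOR (0 IMPLIES (1 OR NOT 0))) -> 1
  row 10 [1010]: (1 XOR (1 IMPLIES (0 OR NOT 1))) -> 1
  row 11 [1011]: (1 XOR (1 IMPLIES (1 OR NOT 1))) -> 0
  row 12 [1100]: (0 XOR (0 IMPLIES (0 OR NOT 0))) -> 1
  row 13 [1101]: (0 XOR (0 IMPLIES (1 OR NOT 0))) -> 1
  row 14 [1110]: (1 XOR (1 IMPLIES (0 OR NOT 1))) -> 1
  row 15 [1111]: (1 XOR (1 IMPLIES (1 OR NOT 1))) -> 0
Full result column, 4 rows per line (P1,P2 fixed per line; P3,P4 runs 00..11 left to right):
  rows 0-3 [P1,P2=00]: 1110  = hex E
  rows 4-7 [P1,P2=01]: 1110  = hex E
  rows 8-11 [P1,P2=10]: 1110  = hex E
  rows 12-15 [P1,P2=11]: 1110  = hex E
Output column (row 0 .. row 15) = 1110111011101110
Output column grouped in 4s = 1110 1110 1110 1110 = 0xEEEE
Convert to decimal digit by digit (value = value*16 + digit):
  E -> 14
  14*16 + 14 (E) = 238
  238*16 + 14 (E) = 3822
  3822*16 + 14 (E) = 61166
Decimal = 61166

61166


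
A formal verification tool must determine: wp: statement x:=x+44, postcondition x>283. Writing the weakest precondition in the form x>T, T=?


Formula: wp(x:=E, P) = P[E/x] (substitute E for x in postcondition)
Step 1: Postcondition: x>283
Step 2: Substitute x+44 for x: x+44>283
Step 3: Solve for x: x > 283-44 = 239

239


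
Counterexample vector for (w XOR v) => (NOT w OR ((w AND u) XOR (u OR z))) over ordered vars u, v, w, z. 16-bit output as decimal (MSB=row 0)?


F1 = (w XOR v)
F2 = (NOT w OR ((w AND u) XOR (u OR z)))
Counterexample to F1=>F2 is where F1=1 and F2=0.
Evaluate each row (bits = u,v,w,z, MSB first):
  row 0 [0000]: F1=0 F2=1 -> F1&~F2 -> 0
  row 1 [0001]: F1=0 F2=1 -> F1&~F2 -> 0
  row 2 [0010]: F1=1 F2=0 -> F1&~F2 -> 1
  row 3 [0011]: F1=1 F2=1 -> F1&~F2 -> 0
  row 4 [0100]: F1=1 F2=1 -> F1&~F2 -> 0
  row 5 [0101]: F1=1 F2=1 -> F1&~F2 -> 0
  row 6 [0110]: F1=0 F2=0 -> F1&~F2 -> 0
  row 7 [0111]: F1=0 F2=1 -> F1&~F2 -> 0
  row 8 [1000]: F1=0 F2=1 -> F1&~F2 -> 0
  row 9 [1001]: F1=0 F2=1 -> F1&~F2 -> 0
  row 10 [1010]: F1=1 F2=0 -> F1&~F2 -> 1
  row 11 [1011]: F1=1 F2=0 -> F1&~F2 -> 1
  row 12 [1100]: F1=1 F2=1 -> F1&~F2 -> 0
  row 13 [1101]: F1=1 F2=1 -> F1&~F2 -> 0
  row 14 [1110]: F1=0 F2=0 -> F1&~F2 -> 0
  row 15 [1111]: F1=0 F2=0 -> F1&~F2 -> 0
Full result column, 4 rows per line (u,v fixed per line; w,z runs 00..11 left to right):
  rows 0-3 [u,v=00]: 0010  = hex 2
  rows 4-7 [u,v=01]: 0000  = hex 0
  rows 8-11 [u,v=10]: 0011  = hex 3
  rows 12-15 [u,v=11]: 0000  = hex 0
Counterexample vector (row 0 .. row 15) = 0010000000110000
Output column grouped in 4s = 0010 0000 0011 0000 = 0x2030
Convert to decimal digit by digit (value = value*16 + digit):
  2 -> 2
  2*16 + 0 = 32
  32*16 + 3 = 515
  515*16 + 0 = 8240
Decimal = 8240

8240


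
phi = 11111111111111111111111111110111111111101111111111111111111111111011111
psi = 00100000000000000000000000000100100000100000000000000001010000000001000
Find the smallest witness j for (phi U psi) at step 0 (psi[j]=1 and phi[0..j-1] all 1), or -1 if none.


(phi U psi) at 0: need smallest j with psi[j]=1 and phi[i]=1 for all i in [0,j).
Scan from step 0:
  step 0: phi=1, psi=0 -> continue
  step 1: phi=1, psi=0 -> continue
  step 2: psi=1 and phi held for [0,2) -> witness found
Witness step = 2

2


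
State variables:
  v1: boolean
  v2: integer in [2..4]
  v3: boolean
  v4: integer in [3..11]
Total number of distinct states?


State space = product of domain sizes of all variables.
Domain sizes:
  v1 (boolean): 2
  v2 (integer in [2..4]): 3
  v3 (boolean): 2
  v4 (integer in [3..11]): 9
Product = 2 * 3 * 2 * 9 = 108

108
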